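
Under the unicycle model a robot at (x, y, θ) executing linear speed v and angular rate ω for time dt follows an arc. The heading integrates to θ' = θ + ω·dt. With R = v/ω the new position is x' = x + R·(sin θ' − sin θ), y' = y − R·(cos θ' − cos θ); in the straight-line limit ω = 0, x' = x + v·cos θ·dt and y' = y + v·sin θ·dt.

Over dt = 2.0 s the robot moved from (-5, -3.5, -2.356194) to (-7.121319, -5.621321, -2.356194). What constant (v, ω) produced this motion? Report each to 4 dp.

Δθ = -2.356194 − -2.356194 = 0.000000
ω = Δθ/dt = 0.000000/2.0 = 0.0000
ω = 0 → v = (Δx·cos θ + Δy·sin θ)/dt = 1.5000

v = 1.5000, ω = 0.0000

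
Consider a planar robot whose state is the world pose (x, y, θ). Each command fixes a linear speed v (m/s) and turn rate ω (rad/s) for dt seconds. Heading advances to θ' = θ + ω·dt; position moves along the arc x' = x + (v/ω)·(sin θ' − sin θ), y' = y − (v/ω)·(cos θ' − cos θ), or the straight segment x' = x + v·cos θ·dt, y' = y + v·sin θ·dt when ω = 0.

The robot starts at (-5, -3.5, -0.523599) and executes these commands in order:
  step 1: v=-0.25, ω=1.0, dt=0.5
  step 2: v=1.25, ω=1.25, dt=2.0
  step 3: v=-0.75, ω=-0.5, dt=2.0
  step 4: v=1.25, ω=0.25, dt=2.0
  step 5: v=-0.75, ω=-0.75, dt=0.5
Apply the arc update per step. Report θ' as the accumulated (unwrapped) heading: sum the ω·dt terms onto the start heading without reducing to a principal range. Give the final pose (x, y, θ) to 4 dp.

(-4.2135, -0.9215, 1.6014)

step 1: θ'=-0.0236 (R=-0.2500) → pose (-5.1191, -3.4666, -0.0236)
step 2: θ'=2.4764 (R=1.0000) → pose (-4.4783, -1.6801, 2.4764)
step 3: θ'=1.4764 (R=1.5000) → pose (-3.9108, -3.0016, 1.4764)
step 4: θ'=1.9764 (R=5.0000) → pose (-4.2942, -0.5575, 1.9764)
step 5: θ'=1.6014 (R=1.0000) → pose (-4.2135, -0.9215, 1.6014)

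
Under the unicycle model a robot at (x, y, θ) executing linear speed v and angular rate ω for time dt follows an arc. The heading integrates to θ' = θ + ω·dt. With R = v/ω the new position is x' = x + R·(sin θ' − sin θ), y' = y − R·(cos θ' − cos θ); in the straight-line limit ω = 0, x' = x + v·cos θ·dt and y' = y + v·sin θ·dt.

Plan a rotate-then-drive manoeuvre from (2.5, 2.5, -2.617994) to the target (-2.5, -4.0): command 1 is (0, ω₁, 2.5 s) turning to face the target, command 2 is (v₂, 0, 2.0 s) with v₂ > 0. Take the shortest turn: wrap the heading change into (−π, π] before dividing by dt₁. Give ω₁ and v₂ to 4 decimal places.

heading to target = atan2(-4−2.5, -2.5−2.5) = -2.2265
Δθ = wrap(-2.2265 − -2.6180) = 0.3915; ω₁ = Δθ/dt₁ = 0.1566
distance = √((-2.5−2.5)² + (-4−2.5)²) = 8.2006; v₂ = distance/dt₂ = 4.1003

ω₁ = 0.1566, v₂ = 4.1003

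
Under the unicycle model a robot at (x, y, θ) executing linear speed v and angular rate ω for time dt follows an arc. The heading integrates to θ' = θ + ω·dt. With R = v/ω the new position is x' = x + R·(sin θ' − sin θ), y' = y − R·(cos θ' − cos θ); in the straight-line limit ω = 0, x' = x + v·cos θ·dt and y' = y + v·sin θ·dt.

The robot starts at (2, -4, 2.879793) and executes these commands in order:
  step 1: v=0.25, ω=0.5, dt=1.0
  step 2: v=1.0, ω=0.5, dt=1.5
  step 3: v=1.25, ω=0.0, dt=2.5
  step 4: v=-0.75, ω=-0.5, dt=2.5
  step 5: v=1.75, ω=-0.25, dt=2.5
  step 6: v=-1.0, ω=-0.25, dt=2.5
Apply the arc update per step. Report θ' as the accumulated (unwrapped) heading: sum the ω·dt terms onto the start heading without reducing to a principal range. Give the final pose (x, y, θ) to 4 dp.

step 1: θ'=3.3798 (R=0.5000) → pose (1.7526, -3.9971, 3.3798)
step 2: θ'=4.1298 (R=2.0000) → pose (0.5544, -4.8402, 4.1298)
step 3: θ'=4.1298 (straight) → pose (-1.1649, -7.4497, 4.1298)
step 4: θ'=2.8798 (R=1.5000) → pose (0.4759, -6.8261, 2.8798)
step 5: θ'=2.2548 (R=-7.0000) → pose (-3.1378, -4.4879, 2.2548)
step 6: θ'=1.6298 (R=4.0000) → pose (-2.2449, -6.7796, 1.6298)

(-2.2449, -6.7796, 1.6298)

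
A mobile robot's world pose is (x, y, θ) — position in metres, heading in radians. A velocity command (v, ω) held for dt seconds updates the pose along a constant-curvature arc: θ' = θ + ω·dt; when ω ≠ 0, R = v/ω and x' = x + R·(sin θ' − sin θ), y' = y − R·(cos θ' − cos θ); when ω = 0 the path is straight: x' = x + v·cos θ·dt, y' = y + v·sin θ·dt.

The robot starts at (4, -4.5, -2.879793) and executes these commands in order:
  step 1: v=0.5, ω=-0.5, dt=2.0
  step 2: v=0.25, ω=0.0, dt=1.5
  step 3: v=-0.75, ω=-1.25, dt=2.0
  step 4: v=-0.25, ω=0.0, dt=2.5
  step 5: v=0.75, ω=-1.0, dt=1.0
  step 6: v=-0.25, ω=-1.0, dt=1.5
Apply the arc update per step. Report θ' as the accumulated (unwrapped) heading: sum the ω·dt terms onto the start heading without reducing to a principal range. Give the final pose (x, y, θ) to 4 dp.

(2.3948, -5.0782, -8.8798)

step 1: θ'=-3.8798 (R=-1.0000) → pose (3.0682, -4.2738, -3.8798)
step 2: θ'=-3.8798 (straight) → pose (2.7908, -4.0214, -3.8798)
step 3: θ'=-6.3798 (R=0.6000) → pose (2.3292, -5.0624, -6.3798)
step 4: θ'=-6.3798 (straight) → pose (1.7071, -5.0021, -6.3798)
step 5: θ'=-7.3798 (R=-0.7500) → pose (2.3020, -5.4062, -7.3798)
step 6: θ'=-8.8798 (R=0.2500) → pose (2.3948, -5.0782, -8.8798)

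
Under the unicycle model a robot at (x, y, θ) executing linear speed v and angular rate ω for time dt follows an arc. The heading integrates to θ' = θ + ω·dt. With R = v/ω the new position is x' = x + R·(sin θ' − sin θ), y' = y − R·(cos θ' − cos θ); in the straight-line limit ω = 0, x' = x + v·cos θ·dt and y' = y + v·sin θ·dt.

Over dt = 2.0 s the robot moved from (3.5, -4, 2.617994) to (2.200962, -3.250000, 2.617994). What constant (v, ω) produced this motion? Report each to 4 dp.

v = 0.7500, ω = 0.0000

Δθ = 2.617994 − 2.617994 = 0.000000
ω = Δθ/dt = 0.000000/2.0 = 0.0000
ω = 0 → v = (Δx·cos θ + Δy·sin θ)/dt = 0.7500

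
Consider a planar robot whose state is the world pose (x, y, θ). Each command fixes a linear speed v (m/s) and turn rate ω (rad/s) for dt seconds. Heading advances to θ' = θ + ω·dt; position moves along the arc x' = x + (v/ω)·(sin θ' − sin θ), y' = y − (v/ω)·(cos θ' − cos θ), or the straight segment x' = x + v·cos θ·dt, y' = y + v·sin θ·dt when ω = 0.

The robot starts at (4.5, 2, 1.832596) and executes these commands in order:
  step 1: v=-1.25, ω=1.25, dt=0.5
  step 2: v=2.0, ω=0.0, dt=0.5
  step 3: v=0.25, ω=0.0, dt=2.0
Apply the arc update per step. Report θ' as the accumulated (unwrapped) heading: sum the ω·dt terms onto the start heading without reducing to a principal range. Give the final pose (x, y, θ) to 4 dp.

(3.6714, 2.4316, 2.4576)

step 1: θ'=2.4576 (R=-1.0000) → pose (4.8340, 1.4838, 2.4576)
step 2: θ'=2.4576 (straight) → pose (4.0590, 2.1157, 2.4576)
step 3: θ'=2.4576 (straight) → pose (3.6714, 2.4316, 2.4576)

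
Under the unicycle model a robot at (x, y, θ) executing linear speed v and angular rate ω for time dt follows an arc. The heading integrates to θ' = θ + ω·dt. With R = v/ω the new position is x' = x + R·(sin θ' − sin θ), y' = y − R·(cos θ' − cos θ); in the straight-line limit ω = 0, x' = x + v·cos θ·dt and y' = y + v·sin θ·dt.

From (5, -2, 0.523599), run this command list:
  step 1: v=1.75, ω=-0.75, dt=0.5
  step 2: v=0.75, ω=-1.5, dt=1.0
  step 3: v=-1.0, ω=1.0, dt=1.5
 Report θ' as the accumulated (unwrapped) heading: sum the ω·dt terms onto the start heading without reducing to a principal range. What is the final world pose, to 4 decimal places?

(5.2592, -1.3274, 0.1486)

step 1: θ'=0.1486 (R=-2.3333) → pose (5.8212, -1.7131, 0.1486)
step 2: θ'=-1.3514 (R=-0.5000) → pose (6.3833, -2.0988, -1.3514)
step 3: θ'=0.1486 (R=-1.0000) → pose (5.2592, -1.3274, 0.1486)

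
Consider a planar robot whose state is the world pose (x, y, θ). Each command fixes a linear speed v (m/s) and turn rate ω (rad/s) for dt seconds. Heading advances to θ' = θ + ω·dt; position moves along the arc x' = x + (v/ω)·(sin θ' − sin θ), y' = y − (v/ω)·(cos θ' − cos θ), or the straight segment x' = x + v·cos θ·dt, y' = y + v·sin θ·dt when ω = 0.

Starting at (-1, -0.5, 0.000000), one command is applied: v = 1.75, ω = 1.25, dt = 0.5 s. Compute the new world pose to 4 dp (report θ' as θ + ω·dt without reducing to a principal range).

(-0.1809, -0.2353, 0.6250)

θ' = 0.0000 + 1.25·0.5 = 0.6250
R = v/ω = 1.75/1.25 = 1.4000
x' = -1 + 1.4000·(sin 0.6250 − sin 0.0000) = -0.1809
y' = -0.5 − 1.4000·(cos 0.6250 − cos 0.0000) = -0.2353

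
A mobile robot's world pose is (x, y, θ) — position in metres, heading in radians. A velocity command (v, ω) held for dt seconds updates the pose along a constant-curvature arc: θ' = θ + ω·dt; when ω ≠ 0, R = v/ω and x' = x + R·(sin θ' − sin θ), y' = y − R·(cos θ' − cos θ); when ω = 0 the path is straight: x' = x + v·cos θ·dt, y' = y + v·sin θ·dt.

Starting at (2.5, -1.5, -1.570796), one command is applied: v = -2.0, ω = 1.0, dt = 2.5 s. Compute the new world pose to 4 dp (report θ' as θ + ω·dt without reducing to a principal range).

(-1.1023, -0.3031, 0.9292)

θ' = -1.5708 + 1.0·2.5 = 0.9292
R = v/ω = -2.0/1.0 = -2.0000
x' = 2.5 + -2.0000·(sin 0.9292 − sin -1.5708) = -1.1023
y' = -1.5 − -2.0000·(cos 0.9292 − cos -1.5708) = -0.3031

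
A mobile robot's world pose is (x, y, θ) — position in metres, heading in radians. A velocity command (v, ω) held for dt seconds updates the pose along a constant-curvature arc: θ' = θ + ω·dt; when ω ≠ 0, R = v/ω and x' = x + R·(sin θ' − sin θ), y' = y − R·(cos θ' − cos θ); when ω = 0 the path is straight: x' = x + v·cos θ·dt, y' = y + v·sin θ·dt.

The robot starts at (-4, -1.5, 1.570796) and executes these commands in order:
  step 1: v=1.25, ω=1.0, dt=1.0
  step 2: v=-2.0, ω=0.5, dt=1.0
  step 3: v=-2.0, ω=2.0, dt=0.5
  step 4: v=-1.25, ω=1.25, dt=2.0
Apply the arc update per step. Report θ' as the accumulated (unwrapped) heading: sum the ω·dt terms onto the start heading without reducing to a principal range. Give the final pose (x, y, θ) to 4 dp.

(-2.9093, 0.8842, 6.5708)

step 1: θ'=2.5708 (R=1.2500) → pose (-4.5746, -0.4482, 2.5708)
step 2: θ'=3.0708 (R=-4.0000) → pose (-2.6964, -1.0723, 3.0708)
step 3: θ'=4.0708 (R=-1.0000) → pose (-1.8245, -0.6732, 4.0708)
step 4: θ'=6.5708 (R=-1.0000) → pose (-2.9093, 0.8842, 6.5708)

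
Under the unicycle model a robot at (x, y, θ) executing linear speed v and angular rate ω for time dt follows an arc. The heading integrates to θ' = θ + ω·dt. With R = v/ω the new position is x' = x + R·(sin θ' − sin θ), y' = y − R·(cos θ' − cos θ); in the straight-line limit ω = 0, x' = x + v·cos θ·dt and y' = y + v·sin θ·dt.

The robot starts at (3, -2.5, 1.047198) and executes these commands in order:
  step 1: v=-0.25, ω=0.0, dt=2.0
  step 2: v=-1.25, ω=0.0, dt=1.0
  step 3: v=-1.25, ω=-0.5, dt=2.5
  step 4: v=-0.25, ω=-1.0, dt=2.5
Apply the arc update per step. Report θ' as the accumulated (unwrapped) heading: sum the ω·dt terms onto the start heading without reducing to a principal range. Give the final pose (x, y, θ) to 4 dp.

(-0.5995, -4.7431, -2.7028)

step 1: θ'=1.0472 (straight) → pose (2.7500, -2.9330, 1.0472)
step 2: θ'=1.0472 (straight) → pose (2.1250, -4.0155, 1.0472)
step 3: θ'=-0.2028 (R=2.5000) → pose (-0.5436, -5.2143, -0.2028)
step 4: θ'=-2.7028 (R=0.2500) → pose (-0.5995, -4.7431, -2.7028)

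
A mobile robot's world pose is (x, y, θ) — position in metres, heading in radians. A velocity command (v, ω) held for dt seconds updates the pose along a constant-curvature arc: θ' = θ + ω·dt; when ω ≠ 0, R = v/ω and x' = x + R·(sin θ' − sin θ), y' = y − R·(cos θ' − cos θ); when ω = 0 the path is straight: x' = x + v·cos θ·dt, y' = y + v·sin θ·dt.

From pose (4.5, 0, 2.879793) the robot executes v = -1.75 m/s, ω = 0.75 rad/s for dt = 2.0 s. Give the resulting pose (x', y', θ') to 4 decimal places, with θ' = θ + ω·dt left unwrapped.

θ' = 2.8798 + 0.75·2.0 = 4.3798
R = v/ω = -1.75/0.75 = -2.3333
x' = 4.5 + -2.3333·(sin 4.3798 − sin 2.8798) = 7.3094
y' = 0 − -2.3333·(cos 4.3798 − cos 2.8798) = 1.4920

(7.3094, 1.4920, 4.3798)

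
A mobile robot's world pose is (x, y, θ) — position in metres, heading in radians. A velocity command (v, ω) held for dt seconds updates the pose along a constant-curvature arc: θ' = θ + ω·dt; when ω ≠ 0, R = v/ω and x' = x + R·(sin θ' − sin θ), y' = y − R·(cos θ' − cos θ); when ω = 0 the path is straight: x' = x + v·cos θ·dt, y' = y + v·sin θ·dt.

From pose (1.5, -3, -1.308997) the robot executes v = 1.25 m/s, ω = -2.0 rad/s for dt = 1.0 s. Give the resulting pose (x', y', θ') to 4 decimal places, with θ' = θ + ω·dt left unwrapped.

(0.7922, -3.7780, -3.3090)

θ' = -1.3090 + -2.0·1.0 = -3.3090
R = v/ω = 1.25/-2.0 = -0.6250
x' = 1.5 + -0.6250·(sin -3.3090 − sin -1.3090) = 0.7922
y' = -3 − -0.6250·(cos -3.3090 − cos -1.3090) = -3.7780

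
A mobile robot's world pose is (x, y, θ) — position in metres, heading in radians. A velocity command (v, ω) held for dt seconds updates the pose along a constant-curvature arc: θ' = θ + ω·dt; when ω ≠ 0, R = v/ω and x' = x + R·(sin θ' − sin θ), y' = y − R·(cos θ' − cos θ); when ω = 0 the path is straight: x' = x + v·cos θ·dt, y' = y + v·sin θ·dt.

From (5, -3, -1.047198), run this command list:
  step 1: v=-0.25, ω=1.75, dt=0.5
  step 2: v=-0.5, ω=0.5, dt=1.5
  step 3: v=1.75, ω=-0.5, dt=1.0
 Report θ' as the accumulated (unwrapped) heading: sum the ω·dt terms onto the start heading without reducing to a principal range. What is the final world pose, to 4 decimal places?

(5.8228, -2.5206, 0.0778)

step 1: θ'=-0.1722 (R=-0.1429) → pose (4.9008, -2.9307, -0.1722)
step 2: θ'=0.5778 (R=-1.0000) → pose (4.1832, -3.0782, 0.5778)
step 3: θ'=0.0778 (R=-3.5000) → pose (5.8228, -2.5206, 0.0778)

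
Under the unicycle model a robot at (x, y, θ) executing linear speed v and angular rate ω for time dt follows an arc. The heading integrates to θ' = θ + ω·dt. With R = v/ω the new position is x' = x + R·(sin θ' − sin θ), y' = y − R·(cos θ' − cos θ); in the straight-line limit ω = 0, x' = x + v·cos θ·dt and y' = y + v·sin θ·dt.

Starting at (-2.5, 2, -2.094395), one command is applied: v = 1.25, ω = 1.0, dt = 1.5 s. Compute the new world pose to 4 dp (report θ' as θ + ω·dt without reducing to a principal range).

(-2.1175, 0.3394, -0.5944)

θ' = -2.0944 + 1.0·1.5 = -0.5944
R = v/ω = 1.25/1.0 = 1.2500
x' = -2.5 + 1.2500·(sin -0.5944 − sin -2.0944) = -2.1175
y' = 2 − 1.2500·(cos -0.5944 − cos -2.0944) = 0.3394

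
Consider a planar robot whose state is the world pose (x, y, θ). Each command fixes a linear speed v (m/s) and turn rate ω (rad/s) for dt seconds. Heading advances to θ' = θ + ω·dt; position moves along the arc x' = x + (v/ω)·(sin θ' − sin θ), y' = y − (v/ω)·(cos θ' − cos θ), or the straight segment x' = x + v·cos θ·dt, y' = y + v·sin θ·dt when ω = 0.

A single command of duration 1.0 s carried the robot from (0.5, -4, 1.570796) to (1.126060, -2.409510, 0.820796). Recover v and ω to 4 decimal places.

v = 1.7500, ω = -0.7500

Δθ = 0.820796 − 1.570796 = -0.750000
ω = Δθ/dt = -0.750000/1.0 = -0.7500
R = −Δy/(cos θ' − cos θ) = -2.3333
v = R·ω = -2.3333·-0.7500 = 1.7500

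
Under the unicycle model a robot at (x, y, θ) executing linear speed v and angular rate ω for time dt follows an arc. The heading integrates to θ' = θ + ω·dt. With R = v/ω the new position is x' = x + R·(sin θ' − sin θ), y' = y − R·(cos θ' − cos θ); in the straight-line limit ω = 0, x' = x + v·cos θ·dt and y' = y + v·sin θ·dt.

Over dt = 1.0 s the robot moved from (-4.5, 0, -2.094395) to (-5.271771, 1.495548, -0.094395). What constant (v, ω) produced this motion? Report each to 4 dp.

v = -2.0000, ω = 2.0000

Δθ = -0.094395 − -2.094395 = 2.000000
ω = Δθ/dt = 2.000000/1.0 = 2.0000
R = −Δy/(cos θ' − cos θ) = -1.0000
v = R·ω = -1.0000·2.0000 = -2.0000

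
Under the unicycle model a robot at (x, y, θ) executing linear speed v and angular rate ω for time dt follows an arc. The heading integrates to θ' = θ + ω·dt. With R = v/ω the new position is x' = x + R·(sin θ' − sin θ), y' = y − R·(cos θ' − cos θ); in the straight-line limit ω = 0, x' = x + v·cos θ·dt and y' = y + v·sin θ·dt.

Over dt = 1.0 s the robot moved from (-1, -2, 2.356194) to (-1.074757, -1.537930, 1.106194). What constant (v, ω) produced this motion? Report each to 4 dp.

v = 0.5000, ω = -1.2500

Δθ = 1.106194 − 2.356194 = -1.250000
ω = Δθ/dt = -1.250000/1.0 = -1.2500
R = −Δy/(cos θ' − cos θ) = -0.4000
v = R·ω = -0.4000·-1.2500 = 0.5000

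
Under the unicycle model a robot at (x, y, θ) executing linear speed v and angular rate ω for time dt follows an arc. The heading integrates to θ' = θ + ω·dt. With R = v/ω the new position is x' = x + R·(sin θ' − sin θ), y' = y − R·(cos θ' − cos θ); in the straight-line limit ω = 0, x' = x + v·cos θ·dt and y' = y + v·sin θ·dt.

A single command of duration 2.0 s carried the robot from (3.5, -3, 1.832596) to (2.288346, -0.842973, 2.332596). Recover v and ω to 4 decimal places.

v = 1.2500, ω = 0.2500

Δθ = 2.332596 − 1.832596 = 0.500000
ω = Δθ/dt = 0.500000/2.0 = 0.2500
R = −Δy/(cos θ' − cos θ) = 5.0000
v = R·ω = 5.0000·0.2500 = 1.2500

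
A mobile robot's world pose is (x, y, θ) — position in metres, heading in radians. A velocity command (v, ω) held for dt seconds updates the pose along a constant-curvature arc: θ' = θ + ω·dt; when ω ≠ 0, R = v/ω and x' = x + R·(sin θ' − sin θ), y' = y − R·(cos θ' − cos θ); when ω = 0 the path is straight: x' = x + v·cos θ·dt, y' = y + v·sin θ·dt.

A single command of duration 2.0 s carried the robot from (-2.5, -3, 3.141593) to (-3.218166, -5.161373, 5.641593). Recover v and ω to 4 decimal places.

v = 1.5000, ω = 1.2500

Δθ = 5.641593 − 3.141593 = 2.500000
ω = Δθ/dt = 2.500000/2.0 = 1.2500
R = −Δy/(cos θ' − cos θ) = 1.2000
v = R·ω = 1.2000·1.2500 = 1.5000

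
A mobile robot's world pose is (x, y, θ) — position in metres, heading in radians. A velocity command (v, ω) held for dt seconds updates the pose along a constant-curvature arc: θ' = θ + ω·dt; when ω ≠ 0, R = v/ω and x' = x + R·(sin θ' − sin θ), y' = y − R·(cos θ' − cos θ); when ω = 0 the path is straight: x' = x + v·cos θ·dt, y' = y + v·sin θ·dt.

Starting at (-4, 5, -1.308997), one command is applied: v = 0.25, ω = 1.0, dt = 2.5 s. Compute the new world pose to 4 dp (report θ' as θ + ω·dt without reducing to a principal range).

θ' = -1.3090 + 1.0·2.5 = 1.1910
R = v/ω = 0.25/1.0 = 0.2500
x' = -4 + 0.2500·(sin 1.1910 − sin -1.3090) = -3.5263
y' = 5 − 0.2500·(cos 1.1910 − cos -1.3090) = 4.9720

(-3.5263, 4.9720, 1.1910)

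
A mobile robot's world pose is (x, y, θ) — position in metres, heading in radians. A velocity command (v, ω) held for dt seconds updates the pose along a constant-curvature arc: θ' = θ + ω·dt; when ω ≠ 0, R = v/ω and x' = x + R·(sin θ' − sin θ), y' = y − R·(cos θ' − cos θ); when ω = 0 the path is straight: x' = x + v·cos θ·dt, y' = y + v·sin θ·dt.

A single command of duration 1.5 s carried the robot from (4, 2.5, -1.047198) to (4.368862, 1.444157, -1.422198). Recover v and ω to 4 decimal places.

Δθ = -1.422198 − -1.047198 = -0.375000
ω = Δθ/dt = -0.375000/1.5 = -0.2500
R = −Δy/(cos θ' − cos θ) = -3.0000
v = R·ω = -3.0000·-0.2500 = 0.7500

v = 0.7500, ω = -0.2500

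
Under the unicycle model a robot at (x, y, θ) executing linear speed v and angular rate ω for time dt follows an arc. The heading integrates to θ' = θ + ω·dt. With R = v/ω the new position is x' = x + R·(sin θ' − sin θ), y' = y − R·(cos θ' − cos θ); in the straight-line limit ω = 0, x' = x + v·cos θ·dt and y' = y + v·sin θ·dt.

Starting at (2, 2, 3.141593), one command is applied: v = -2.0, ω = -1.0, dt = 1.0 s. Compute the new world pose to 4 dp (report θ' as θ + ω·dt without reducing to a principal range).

θ' = 3.1416 + -1.0·1.0 = 2.1416
R = v/ω = -2.0/-1.0 = 2.0000
x' = 2 + 2.0000·(sin 2.1416 − sin 3.1416) = 3.6829
y' = 2 − 2.0000·(cos 2.1416 − cos 3.1416) = 1.0806

(3.6829, 1.0806, 2.1416)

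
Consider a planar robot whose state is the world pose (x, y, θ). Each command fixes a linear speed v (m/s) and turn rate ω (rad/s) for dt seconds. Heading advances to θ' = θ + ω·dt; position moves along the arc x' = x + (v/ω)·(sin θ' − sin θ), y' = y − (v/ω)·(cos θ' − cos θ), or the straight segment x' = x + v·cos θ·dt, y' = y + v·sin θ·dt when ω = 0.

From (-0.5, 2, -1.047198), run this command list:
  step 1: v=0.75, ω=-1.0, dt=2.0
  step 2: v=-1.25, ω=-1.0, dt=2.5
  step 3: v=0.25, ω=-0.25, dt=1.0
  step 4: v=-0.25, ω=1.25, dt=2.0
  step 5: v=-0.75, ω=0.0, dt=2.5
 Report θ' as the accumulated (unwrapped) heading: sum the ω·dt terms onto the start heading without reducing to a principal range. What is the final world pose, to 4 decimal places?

(1.9971, -1.8145, -3.2972)

step 1: θ'=-3.0472 (R=-0.7500) → pose (-1.0788, 0.8783, -3.0472)
step 2: θ'=-5.5472 (R=1.2500) → pose (-0.1219, -1.2926, -5.5472)
step 3: θ'=-5.7972 (R=-1.0000) → pose (0.0824, -1.1495, -5.7972)
step 4: θ'=-3.2972 (R=-0.2000) → pose (0.1448, -1.5239, -3.2972)
step 5: θ'=-3.2972 (straight) → pose (1.9971, -1.8145, -3.2972)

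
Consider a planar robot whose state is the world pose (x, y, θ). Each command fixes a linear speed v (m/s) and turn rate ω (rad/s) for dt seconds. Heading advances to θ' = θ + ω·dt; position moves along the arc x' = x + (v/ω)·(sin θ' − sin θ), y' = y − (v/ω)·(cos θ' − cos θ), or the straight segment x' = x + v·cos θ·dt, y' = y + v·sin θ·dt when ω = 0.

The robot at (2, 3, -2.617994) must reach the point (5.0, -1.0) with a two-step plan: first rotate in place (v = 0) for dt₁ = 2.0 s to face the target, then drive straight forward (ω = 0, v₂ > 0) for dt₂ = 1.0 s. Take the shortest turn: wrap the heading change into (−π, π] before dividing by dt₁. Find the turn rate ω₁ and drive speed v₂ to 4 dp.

ω₁ = 0.8453, v₂ = 5.0000

heading to target = atan2(-1−3, 5−2) = -0.9273
Δθ = wrap(-0.9273 − -2.6180) = 1.6907; ω₁ = Δθ/dt₁ = 0.8453
distance = √((5−2)² + (-1−3)²) = 5.0000; v₂ = distance/dt₂ = 5.0000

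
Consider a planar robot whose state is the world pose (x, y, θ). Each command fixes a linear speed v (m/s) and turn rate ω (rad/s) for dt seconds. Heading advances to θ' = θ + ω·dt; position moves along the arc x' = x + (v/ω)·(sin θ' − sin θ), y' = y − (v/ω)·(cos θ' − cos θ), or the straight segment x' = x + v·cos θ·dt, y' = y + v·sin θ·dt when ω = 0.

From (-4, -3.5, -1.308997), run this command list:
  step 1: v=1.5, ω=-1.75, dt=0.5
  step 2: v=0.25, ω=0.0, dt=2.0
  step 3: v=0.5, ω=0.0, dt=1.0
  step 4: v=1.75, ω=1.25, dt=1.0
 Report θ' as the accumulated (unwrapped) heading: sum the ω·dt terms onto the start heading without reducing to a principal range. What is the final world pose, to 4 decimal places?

step 1: θ'=-2.1840 (R=-0.8571) → pose (-4.1270, -4.2151, -2.1840)
step 2: θ'=-2.1840 (straight) → pose (-4.4147, -4.6240, -2.1840)
step 3: θ'=-2.1840 (straight) → pose (-4.7024, -5.0329, -2.1840)
step 4: θ'=-0.9340 (R=1.4000) → pose (-4.6831, -6.6711, -0.9340)

(-4.6831, -6.6711, -0.9340)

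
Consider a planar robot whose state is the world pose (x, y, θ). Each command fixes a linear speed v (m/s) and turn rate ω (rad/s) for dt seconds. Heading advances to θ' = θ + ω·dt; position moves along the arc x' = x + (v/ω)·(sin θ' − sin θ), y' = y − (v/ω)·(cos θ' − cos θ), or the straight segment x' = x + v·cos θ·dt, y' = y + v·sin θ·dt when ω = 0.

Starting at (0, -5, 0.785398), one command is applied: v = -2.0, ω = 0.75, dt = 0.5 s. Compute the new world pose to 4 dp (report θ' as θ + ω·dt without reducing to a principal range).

θ' = 0.7854 + 0.75·0.5 = 1.1604
R = v/ω = -2.0/0.75 = -2.6667
x' = 0 + -2.6667·(sin 1.1604 − sin 0.7854) = -0.5596
y' = -5 − -2.6667·(cos 1.1604 − cos 0.7854) = -5.8217

(-0.5596, -5.8217, 1.1604)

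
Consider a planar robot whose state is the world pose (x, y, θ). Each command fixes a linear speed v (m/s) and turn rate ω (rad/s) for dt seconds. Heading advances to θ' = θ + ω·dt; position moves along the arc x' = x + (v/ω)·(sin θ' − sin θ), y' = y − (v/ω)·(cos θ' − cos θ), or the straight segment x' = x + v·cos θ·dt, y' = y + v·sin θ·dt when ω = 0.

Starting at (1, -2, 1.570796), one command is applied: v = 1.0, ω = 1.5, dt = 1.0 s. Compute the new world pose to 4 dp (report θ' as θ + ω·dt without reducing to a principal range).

(0.3805, -1.3350, 3.0708)

θ' = 1.5708 + 1.5·1.0 = 3.0708
R = v/ω = 1.0/1.5 = 0.6667
x' = 1 + 0.6667·(sin 3.0708 − sin 1.5708) = 0.3805
y' = -2 − 0.6667·(cos 3.0708 − cos 1.5708) = -1.3350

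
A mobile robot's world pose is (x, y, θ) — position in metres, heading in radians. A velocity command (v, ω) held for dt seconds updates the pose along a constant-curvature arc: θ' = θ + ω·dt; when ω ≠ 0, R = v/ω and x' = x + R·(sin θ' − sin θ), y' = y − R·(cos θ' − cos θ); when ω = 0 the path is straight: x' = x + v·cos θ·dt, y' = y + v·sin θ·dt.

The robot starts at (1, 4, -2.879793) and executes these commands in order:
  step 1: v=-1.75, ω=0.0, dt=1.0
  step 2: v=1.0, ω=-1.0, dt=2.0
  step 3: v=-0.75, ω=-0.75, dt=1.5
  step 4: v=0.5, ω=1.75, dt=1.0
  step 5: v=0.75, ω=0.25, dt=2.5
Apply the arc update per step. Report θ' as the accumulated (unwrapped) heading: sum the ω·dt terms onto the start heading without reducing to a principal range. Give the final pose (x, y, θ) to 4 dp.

step 1: θ'=-2.8798 (straight) → pose (2.6904, 4.4529, -2.8798)
step 2: θ'=-4.8798 (R=-1.0000) → pose (1.4455, 5.5855, -4.8798)
step 3: θ'=-6.0048 (R=1.0000) → pose (0.7343, 4.7906, -6.0048)
step 4: θ'=-4.2548 (R=0.2857) → pose (0.9121, 5.1915, -4.2548)
step 5: θ'=-3.6298 (R=3.0000) → pose (-0.3721, 6.5157, -3.6298)

(-0.3721, 6.5157, -3.6298)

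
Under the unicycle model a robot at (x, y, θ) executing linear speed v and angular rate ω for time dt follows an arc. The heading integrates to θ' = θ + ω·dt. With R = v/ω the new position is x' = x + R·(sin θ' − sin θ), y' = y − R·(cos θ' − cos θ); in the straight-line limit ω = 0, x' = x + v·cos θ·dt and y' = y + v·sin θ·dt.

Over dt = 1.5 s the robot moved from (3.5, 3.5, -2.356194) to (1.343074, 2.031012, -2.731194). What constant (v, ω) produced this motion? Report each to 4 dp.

Δθ = -2.731194 − -2.356194 = -0.375000
ω = Δθ/dt = -0.375000/1.5 = -0.2500
R = Δx/(sin θ' − sin θ) = -7.0000
v = R·ω = -7.0000·-0.2500 = 1.7500

v = 1.7500, ω = -0.2500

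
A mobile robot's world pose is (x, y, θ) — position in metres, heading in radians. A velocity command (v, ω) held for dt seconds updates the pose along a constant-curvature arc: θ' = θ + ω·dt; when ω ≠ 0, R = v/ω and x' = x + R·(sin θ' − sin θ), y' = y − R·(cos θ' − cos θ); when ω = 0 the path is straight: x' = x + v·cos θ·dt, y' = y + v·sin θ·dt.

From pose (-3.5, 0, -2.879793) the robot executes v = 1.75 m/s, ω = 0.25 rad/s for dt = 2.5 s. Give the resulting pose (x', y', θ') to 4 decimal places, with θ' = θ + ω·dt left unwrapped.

(-7.1136, -2.3382, -2.2548)

θ' = -2.8798 + 0.25·2.5 = -2.2548
R = v/ω = 1.75/0.25 = 7.0000
x' = -3.5 + 7.0000·(sin -2.2548 − sin -2.8798) = -7.1136
y' = 0 − 7.0000·(cos -2.2548 − cos -2.8798) = -2.3382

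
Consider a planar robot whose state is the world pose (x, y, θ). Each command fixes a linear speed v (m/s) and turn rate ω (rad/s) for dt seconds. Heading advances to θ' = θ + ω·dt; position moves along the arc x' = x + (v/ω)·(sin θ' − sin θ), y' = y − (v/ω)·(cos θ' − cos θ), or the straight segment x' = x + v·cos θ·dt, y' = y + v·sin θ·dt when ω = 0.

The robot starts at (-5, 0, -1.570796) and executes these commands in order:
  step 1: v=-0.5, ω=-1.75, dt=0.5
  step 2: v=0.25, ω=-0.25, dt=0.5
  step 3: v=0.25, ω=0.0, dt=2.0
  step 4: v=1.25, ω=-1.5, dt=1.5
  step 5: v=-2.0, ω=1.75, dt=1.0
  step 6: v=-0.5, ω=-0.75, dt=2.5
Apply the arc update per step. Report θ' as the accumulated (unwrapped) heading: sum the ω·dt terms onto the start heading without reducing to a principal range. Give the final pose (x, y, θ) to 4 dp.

step 1: θ'=-2.4458 (R=0.2857) → pose (-4.8974, 0.2193, -2.4458)
step 2: θ'=-2.5708 (R=-1.0000) → pose (-4.9981, 0.1454, -2.5708)
step 3: θ'=-2.5708 (straight) → pose (-5.4189, -0.1248, -2.5708)
step 4: θ'=-4.8208 (R=-0.8333) → pose (-6.6976, 0.6666, -4.8208)
step 5: θ'=-3.0708 (R=-1.1429) → pose (-5.4806, -0.5970, -3.0708)
step 6: θ'=-4.9458 (R=0.6667) → pose (-4.7848, -1.4162, -4.9458)

(-4.7848, -1.4162, -4.9458)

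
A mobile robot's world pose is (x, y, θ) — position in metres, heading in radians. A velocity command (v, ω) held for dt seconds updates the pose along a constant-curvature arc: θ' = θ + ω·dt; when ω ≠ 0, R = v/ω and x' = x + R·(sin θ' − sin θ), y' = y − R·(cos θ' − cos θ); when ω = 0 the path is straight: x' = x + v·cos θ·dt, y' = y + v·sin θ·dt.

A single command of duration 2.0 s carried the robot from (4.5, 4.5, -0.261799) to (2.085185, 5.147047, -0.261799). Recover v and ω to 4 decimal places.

v = -1.2500, ω = 0.0000

Δθ = -0.261799 − -0.261799 = 0.000000
ω = Δθ/dt = 0.000000/2.0 = 0.0000
ω = 0 → v = (Δx·cos θ + Δy·sin θ)/dt = -1.2500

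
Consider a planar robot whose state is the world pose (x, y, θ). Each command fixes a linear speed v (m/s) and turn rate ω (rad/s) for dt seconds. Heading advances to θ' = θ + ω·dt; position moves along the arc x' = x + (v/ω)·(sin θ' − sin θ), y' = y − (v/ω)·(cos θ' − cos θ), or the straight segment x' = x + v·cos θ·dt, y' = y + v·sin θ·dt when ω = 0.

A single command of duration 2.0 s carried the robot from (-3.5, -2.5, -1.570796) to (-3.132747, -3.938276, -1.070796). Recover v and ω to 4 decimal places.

v = 0.7500, ω = 0.2500

Δθ = -1.070796 − -1.570796 = 0.500000
ω = Δθ/dt = 0.500000/2.0 = 0.2500
R = −Δy/(cos θ' − cos θ) = 3.0000
v = R·ω = 3.0000·0.2500 = 0.7500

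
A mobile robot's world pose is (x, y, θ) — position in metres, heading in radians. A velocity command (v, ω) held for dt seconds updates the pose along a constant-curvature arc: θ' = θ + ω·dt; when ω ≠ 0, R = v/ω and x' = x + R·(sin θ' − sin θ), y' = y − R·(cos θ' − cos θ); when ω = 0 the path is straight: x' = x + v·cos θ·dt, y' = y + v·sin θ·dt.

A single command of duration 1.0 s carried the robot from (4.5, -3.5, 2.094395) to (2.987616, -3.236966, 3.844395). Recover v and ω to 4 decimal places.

v = 1.7500, ω = 1.7500

Δθ = 3.844395 − 2.094395 = 1.750000
ω = Δθ/dt = 1.750000/1.0 = 1.7500
R = Δx/(sin θ' − sin θ) = 1.0000
v = R·ω = 1.0000·1.7500 = 1.7500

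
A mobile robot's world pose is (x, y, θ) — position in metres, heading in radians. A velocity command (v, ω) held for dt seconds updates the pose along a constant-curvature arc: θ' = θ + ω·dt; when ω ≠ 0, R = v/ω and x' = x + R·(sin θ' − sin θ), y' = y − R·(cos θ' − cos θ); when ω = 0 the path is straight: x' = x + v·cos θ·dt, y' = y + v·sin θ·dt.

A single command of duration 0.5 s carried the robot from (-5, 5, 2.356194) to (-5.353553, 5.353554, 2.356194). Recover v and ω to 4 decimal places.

v = 1.0000, ω = 0.0000

Δθ = 2.356194 − 2.356194 = 0.000000
ω = Δθ/dt = 0.000000/0.5 = 0.0000
ω = 0 → v = (Δx·cos θ + Δy·sin θ)/dt = 1.0000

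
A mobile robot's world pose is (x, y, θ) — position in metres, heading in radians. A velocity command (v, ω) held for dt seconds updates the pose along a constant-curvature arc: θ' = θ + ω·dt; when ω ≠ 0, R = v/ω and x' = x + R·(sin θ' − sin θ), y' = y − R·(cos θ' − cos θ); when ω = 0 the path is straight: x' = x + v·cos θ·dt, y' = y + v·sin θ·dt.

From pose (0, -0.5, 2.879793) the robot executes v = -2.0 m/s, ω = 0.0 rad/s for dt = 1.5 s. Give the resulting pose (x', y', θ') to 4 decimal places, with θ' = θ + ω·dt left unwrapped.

θ' = 2.8798 + 0.0·1.5 = 2.8798
ω = 0 → straight: x' = 0 + -2.0·cos(2.8798)·1.5 = 2.8978
y' = -0.5 + -2.0·sin(2.8798)·1.5 = -1.2765

(2.8978, -1.2765, 2.8798)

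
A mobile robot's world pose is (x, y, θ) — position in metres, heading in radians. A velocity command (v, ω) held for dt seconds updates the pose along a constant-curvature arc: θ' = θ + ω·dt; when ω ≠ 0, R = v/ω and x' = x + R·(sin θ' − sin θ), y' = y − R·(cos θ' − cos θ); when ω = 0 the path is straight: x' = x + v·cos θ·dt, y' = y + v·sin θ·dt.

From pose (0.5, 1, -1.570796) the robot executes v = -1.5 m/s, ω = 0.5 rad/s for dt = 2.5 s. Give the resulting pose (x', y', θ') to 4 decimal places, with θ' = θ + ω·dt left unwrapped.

(-1.5540, 3.8470, -0.3208)

θ' = -1.5708 + 0.5·2.5 = -0.3208
R = v/ω = -1.5/0.5 = -3.0000
x' = 0.5 + -3.0000·(sin -0.3208 − sin -1.5708) = -1.5540
y' = 1 − -3.0000·(cos -0.3208 − cos -1.5708) = 3.8470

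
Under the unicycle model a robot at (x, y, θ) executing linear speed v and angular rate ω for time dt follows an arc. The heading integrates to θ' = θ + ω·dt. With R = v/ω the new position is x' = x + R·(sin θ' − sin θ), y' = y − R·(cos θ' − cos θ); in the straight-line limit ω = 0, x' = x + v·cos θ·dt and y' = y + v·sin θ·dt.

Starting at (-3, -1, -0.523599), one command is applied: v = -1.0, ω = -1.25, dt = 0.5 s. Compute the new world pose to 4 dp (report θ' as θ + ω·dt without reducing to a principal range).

(-3.3298, -0.6350, -1.1486)

θ' = -0.5236 + -1.25·0.5 = -1.1486
R = v/ω = -1.0/-1.25 = 0.8000
x' = -3 + 0.8000·(sin -1.1486 − sin -0.5236) = -3.3298
y' = -1 − 0.8000·(cos -1.1486 − cos -0.5236) = -0.6350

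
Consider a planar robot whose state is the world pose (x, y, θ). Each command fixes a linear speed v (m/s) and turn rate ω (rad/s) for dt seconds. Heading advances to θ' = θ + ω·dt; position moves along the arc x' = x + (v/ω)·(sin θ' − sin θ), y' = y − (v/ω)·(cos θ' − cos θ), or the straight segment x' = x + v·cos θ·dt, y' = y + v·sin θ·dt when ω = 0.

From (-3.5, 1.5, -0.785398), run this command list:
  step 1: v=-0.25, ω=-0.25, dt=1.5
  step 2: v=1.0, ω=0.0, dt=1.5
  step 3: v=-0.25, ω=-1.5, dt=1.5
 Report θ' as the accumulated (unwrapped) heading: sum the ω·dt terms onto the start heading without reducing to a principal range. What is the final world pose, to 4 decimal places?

step 1: θ'=-1.1604 (R=1.0000) → pose (-3.7099, 1.8081, -1.1604)
step 2: θ'=-1.1604 (straight) → pose (-3.1114, 0.4327, -1.1604)
step 3: θ'=-3.4104 (R=0.1667) → pose (-2.9143, 0.6599, -3.4104)

(-2.9143, 0.6599, -3.4104)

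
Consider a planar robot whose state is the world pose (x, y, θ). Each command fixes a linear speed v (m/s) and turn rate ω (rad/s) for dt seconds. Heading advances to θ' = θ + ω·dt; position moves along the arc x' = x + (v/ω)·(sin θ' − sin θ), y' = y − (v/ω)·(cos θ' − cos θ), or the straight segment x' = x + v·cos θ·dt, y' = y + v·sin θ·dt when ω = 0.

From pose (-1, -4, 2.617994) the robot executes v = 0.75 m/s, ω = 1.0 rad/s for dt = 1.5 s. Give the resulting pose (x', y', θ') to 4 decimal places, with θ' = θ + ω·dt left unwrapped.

θ' = 2.6180 + 1.0·1.5 = 4.1180
R = v/ω = 0.75/1.0 = 0.7500
x' = -1 + 0.7500·(sin 4.1180 − sin 2.6180) = -1.9964
y' = -4 − 0.7500·(cos 4.1180 − cos 2.6180) = -4.2295

(-1.9964, -4.2295, 4.1180)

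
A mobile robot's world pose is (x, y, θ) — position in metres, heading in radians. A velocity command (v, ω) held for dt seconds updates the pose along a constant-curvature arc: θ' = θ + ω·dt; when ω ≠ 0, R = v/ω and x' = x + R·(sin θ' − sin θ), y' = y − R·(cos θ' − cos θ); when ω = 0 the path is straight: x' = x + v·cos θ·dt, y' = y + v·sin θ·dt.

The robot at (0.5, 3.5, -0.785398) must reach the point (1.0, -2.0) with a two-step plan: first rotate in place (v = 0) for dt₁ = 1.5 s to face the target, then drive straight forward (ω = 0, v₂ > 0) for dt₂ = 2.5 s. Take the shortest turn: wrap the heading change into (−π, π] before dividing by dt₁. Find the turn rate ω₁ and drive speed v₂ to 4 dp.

heading to target = atan2(-2−3.5, 1−0.5) = -1.4801
Δθ = wrap(-1.4801 − -0.7854) = -0.6947; ω₁ = Δθ/dt₁ = -0.4632
distance = √((1−0.5)² + (-2−3.5)²) = 5.5227; v₂ = distance/dt₂ = 2.2091

ω₁ = -0.4632, v₂ = 2.2091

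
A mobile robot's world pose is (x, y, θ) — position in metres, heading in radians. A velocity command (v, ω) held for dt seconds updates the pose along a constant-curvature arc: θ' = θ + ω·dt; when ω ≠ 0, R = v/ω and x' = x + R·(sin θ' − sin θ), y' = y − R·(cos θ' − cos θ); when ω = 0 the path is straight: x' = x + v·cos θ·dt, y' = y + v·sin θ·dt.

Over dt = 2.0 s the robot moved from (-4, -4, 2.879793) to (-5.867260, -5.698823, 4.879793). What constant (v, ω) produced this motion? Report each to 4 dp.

v = 1.5000, ω = 1.0000

Δθ = 4.879793 − 2.879793 = 2.000000
ω = Δθ/dt = 2.000000/2.0 = 1.0000
R = Δx/(sin θ' − sin θ) = 1.5000
v = R·ω = 1.5000·1.0000 = 1.5000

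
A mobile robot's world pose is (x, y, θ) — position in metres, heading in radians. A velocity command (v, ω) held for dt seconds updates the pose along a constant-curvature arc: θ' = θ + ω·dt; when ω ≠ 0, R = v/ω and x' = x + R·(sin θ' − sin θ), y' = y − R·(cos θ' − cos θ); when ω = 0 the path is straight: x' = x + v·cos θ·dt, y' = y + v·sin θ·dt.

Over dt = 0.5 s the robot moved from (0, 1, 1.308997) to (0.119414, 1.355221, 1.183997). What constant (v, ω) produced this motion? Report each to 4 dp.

v = 0.7500, ω = -0.2500

Δθ = 1.183997 − 1.308997 = -0.125000
ω = Δθ/dt = -0.125000/0.5 = -0.2500
R = −Δy/(cos θ' − cos θ) = -3.0000
v = R·ω = -3.0000·-0.2500 = 0.7500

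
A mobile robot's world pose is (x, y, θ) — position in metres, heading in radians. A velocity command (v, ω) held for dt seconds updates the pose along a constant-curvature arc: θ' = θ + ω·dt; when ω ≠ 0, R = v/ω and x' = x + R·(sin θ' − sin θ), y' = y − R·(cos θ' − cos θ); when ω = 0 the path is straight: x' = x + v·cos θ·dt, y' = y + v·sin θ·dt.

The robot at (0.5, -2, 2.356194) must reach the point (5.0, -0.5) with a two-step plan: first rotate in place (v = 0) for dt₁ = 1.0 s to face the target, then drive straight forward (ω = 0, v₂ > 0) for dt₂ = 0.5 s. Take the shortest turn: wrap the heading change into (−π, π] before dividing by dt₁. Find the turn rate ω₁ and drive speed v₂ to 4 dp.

ω₁ = -2.0344, v₂ = 9.4868

heading to target = atan2(-0.5−-2, 5−0.5) = 0.3218
Δθ = wrap(0.3218 − 2.3562) = -2.0344; ω₁ = Δθ/dt₁ = -2.0344
distance = √((5−0.5)² + (-0.5−-2)²) = 4.7434; v₂ = distance/dt₂ = 9.4868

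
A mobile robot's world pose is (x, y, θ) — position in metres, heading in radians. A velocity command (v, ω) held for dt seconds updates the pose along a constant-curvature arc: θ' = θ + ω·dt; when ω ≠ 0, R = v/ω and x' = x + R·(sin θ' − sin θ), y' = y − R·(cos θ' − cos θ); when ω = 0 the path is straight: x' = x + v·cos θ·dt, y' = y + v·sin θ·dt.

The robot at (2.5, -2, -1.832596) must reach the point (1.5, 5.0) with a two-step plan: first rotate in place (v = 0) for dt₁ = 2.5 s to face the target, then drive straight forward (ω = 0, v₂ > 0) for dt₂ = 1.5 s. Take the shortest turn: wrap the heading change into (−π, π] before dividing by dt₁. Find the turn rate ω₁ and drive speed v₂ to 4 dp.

ω₁ = -1.0952, v₂ = 4.7140

heading to target = atan2(5−-2, 1.5−2.5) = 1.7127
Δθ = wrap(1.7127 − -1.8326) = -2.7379; ω₁ = Δθ/dt₁ = -1.0952
distance = √((1.5−2.5)² + (5−-2)²) = 7.0711; v₂ = distance/dt₂ = 4.7140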